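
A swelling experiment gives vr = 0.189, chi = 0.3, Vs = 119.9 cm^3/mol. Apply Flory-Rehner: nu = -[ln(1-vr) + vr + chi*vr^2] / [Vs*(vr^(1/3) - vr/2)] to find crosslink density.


ln(1 - vr) = ln(1 - 0.189) = -0.2095
Numerator = -((-0.2095) + 0.189 + 0.3 * 0.189^2) = 0.0098
Denominator = 119.9 * (0.189^(1/3) - 0.189/2) = 57.4776
nu = 0.0098 / 57.4776 = 1.7000e-04 mol/cm^3

1.7000e-04 mol/cm^3


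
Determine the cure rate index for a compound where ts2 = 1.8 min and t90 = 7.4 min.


CRI = 100 / (t90 - ts2)
= 100 / (7.4 - 1.8)
= 100 / 5.6
= 17.86 min^-1

17.86 min^-1


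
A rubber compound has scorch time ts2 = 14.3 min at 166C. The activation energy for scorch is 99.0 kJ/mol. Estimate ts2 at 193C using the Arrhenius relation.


Convert temperatures: T1 = 166 + 273.15 = 439.15 K, T2 = 193 + 273.15 = 466.15 K
ts2_new = 14.3 * exp(99000 / 8.314 * (1/466.15 - 1/439.15))
1/T2 - 1/T1 = -1.3189e-04
ts2_new = 2.97 min

2.97 min


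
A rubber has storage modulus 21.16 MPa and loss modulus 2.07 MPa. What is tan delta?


tan delta = E'' / E'
= 2.07 / 21.16
= 0.0978

tan delta = 0.0978


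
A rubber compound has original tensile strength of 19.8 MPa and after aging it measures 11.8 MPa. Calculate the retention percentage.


Retention = aged / original * 100
= 11.8 / 19.8 * 100
= 59.6%

59.6%


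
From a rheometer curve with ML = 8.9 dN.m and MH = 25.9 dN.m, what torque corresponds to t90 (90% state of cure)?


M90 = ML + 0.9 * (MH - ML)
M90 = 8.9 + 0.9 * (25.9 - 8.9)
M90 = 8.9 + 0.9 * 17.0
M90 = 24.2 dN.m

24.2 dN.m


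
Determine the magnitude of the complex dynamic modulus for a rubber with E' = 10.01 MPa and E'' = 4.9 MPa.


|E*| = sqrt(E'^2 + E''^2)
= sqrt(10.01^2 + 4.9^2)
= sqrt(100.2001 + 24.0100)
= 11.145 MPa

11.145 MPa


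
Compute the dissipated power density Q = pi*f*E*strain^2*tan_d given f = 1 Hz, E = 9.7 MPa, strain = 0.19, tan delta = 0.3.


Q = pi * f * E * strain^2 * tan_d
= pi * 1 * 9.7 * 0.19^2 * 0.3
= pi * 1 * 9.7 * 0.0361 * 0.3
= 0.3300

Q = 0.3300


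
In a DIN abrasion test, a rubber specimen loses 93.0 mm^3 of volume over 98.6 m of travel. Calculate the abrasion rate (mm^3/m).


Rate = volume_loss / distance
= 93.0 / 98.6
= 0.943 mm^3/m

0.943 mm^3/m


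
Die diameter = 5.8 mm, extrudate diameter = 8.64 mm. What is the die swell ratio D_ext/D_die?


Die swell ratio = D_extrudate / D_die
= 8.64 / 5.8
= 1.49

Die swell = 1.49


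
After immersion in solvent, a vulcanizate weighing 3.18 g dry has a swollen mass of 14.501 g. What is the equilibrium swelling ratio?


Q = W_swollen / W_dry
Q = 14.501 / 3.18
Q = 4.56

Q = 4.56


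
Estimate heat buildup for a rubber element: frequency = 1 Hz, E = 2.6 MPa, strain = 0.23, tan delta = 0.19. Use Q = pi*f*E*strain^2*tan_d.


Q = pi * f * E * strain^2 * tan_d
= pi * 1 * 2.6 * 0.23^2 * 0.19
= pi * 1 * 2.6 * 0.0529 * 0.19
= 0.0821

Q = 0.0821


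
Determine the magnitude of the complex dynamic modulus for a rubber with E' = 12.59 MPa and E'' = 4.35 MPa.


|E*| = sqrt(E'^2 + E''^2)
= sqrt(12.59^2 + 4.35^2)
= sqrt(158.5081 + 18.9225)
= 13.32 MPa

13.32 MPa


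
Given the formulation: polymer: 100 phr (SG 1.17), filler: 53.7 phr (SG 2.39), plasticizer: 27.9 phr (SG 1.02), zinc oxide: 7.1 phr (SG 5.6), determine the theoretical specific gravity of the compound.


Sum of weights = 188.7
Volume contributions:
  polymer: 100/1.17 = 85.4701
  filler: 53.7/2.39 = 22.4686
  plasticizer: 27.9/1.02 = 27.3529
  zinc oxide: 7.1/5.6 = 1.2679
Sum of volumes = 136.5595
SG = 188.7 / 136.5595 = 1.382

SG = 1.382


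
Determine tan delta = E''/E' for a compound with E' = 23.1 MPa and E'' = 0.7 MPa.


tan delta = E'' / E'
= 0.7 / 23.1
= 0.0303

tan delta = 0.0303


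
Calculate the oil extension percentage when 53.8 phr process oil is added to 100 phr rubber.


Oil % = oil / (100 + oil) * 100
= 53.8 / (100 + 53.8) * 100
= 53.8 / 153.8 * 100
= 34.98%

34.98%


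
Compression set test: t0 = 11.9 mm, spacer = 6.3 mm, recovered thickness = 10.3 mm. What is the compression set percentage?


CS = (t0 - recovered) / (t0 - ts) * 100
= (11.9 - 10.3) / (11.9 - 6.3) * 100
= 1.6 / 5.6 * 100
= 28.6%

28.6%


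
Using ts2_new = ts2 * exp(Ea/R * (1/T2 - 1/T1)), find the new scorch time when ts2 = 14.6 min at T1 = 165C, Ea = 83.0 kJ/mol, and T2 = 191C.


Convert temperatures: T1 = 165 + 273.15 = 438.15 K, T2 = 191 + 273.15 = 464.15 K
ts2_new = 14.6 * exp(83000 / 8.314 * (1/464.15 - 1/438.15))
1/T2 - 1/T1 = -1.2785e-04
ts2_new = 4.07 min

4.07 min


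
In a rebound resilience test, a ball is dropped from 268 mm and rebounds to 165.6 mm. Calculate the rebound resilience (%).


Resilience = h_rebound / h_drop * 100
= 165.6 / 268 * 100
= 61.8%

61.8%


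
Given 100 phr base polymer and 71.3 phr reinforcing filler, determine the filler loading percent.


Filler % = filler / (rubber + filler) * 100
= 71.3 / (100 + 71.3) * 100
= 71.3 / 171.3 * 100
= 41.62%

41.62%


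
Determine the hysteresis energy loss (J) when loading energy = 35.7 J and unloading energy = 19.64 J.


Hysteresis loss = loading - unloading
= 35.7 - 19.64
= 16.06 J

16.06 J


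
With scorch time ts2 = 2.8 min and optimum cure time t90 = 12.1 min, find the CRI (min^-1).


CRI = 100 / (t90 - ts2)
= 100 / (12.1 - 2.8)
= 100 / 9.3
= 10.75 min^-1

10.75 min^-1


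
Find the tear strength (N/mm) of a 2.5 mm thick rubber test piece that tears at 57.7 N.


Tear strength = force / thickness
= 57.7 / 2.5
= 23.08 N/mm

23.08 N/mm


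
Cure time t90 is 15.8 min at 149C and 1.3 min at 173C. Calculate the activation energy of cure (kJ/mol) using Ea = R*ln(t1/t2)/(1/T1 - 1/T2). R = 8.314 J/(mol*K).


T1 = 422.15 K, T2 = 446.15 K
1/T1 - 1/T2 = 1.2743e-04
ln(t1/t2) = ln(15.8/1.3) = 2.4976
Ea = 8.314 * 2.4976 / 1.2743e-04 = 162958.6047 J/mol
Ea = 162.96 kJ/mol

162.96 kJ/mol


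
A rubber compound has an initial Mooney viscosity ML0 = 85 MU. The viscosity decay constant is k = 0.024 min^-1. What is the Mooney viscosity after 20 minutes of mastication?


ML = ML0 * exp(-k * t)
ML = 85 * exp(-0.024 * 20)
ML = 85 * 0.6188
ML = 52.6 MU

52.6 MU


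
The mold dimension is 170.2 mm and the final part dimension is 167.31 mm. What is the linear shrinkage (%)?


Shrinkage = (mold - part) / mold * 100
= (170.2 - 167.31) / 170.2 * 100
= 2.89 / 170.2 * 100
= 1.7%

1.7%


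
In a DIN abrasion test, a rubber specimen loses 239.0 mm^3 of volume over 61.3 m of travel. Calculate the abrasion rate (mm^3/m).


Rate = volume_loss / distance
= 239.0 / 61.3
= 3.899 mm^3/m

3.899 mm^3/m


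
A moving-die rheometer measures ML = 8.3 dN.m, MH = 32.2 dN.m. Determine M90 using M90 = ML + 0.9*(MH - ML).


M90 = ML + 0.9 * (MH - ML)
M90 = 8.3 + 0.9 * (32.2 - 8.3)
M90 = 8.3 + 0.9 * 23.9
M90 = 29.81 dN.m

29.81 dN.m


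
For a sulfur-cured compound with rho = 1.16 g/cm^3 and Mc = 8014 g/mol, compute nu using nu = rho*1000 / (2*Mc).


nu = rho * 1000 / (2 * Mc)
nu = 1.16 * 1000 / (2 * 8014)
nu = 1160.0 / 16028
nu = 0.0724 mol/L

0.0724 mol/L


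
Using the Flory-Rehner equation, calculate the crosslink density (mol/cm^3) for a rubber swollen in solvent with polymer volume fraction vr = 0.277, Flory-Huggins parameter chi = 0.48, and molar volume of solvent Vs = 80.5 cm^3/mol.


ln(1 - vr) = ln(1 - 0.277) = -0.3243
Numerator = -((-0.3243) + 0.277 + 0.48 * 0.277^2) = 0.0105
Denominator = 80.5 * (0.277^(1/3) - 0.277/2) = 41.3262
nu = 0.0105 / 41.3262 = 2.5447e-04 mol/cm^3

2.5447e-04 mol/cm^3


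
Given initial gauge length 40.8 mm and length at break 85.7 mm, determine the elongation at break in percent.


Elongation = (Lf - L0) / L0 * 100
= (85.7 - 40.8) / 40.8 * 100
= 44.9 / 40.8 * 100
= 110.0%

110.0%


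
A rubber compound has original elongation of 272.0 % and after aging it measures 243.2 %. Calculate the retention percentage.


Retention = aged / original * 100
= 243.2 / 272.0 * 100
= 89.4%

89.4%


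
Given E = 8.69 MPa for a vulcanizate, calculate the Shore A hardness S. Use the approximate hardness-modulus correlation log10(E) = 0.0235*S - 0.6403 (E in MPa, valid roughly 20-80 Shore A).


log10(E) = 0.0235*S - 0.6403  =>  S = (log10(E) + 0.6403) / 0.0235
log10(8.69) = 0.939020
S = (0.939020 + 0.6403) / 0.0235 = 1.579320 / 0.0235
S = 67.2

Shore A = 67.2


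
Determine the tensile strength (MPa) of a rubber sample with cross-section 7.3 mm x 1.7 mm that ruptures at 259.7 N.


Area = width * thickness = 7.3 * 1.7 = 12.41 mm^2
TS = force / area = 259.7 / 12.41 = 20.93 MPa

20.93 MPa


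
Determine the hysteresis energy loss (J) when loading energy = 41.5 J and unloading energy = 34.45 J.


Hysteresis loss = loading - unloading
= 41.5 - 34.45
= 7.05 J

7.05 J


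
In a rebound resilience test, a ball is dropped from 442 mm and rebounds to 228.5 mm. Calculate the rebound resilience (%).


Resilience = h_rebound / h_drop * 100
= 228.5 / 442 * 100
= 51.7%

51.7%


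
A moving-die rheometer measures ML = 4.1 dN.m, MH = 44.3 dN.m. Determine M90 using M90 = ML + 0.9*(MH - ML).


M90 = ML + 0.9 * (MH - ML)
M90 = 4.1 + 0.9 * (44.3 - 4.1)
M90 = 4.1 + 0.9 * 40.2
M90 = 40.28 dN.m

40.28 dN.m


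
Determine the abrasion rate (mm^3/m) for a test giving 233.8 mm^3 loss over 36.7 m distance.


Rate = volume_loss / distance
= 233.8 / 36.7
= 6.371 mm^3/m

6.371 mm^3/m


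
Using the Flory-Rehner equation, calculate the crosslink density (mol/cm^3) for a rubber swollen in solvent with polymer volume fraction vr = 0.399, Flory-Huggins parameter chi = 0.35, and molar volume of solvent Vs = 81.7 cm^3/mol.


ln(1 - vr) = ln(1 - 0.399) = -0.5092
Numerator = -((-0.5092) + 0.399 + 0.35 * 0.399^2) = 0.0544
Denominator = 81.7 * (0.399^(1/3) - 0.399/2) = 43.8477
nu = 0.0544 / 43.8477 = 0.0012 mol/cm^3

0.0012 mol/cm^3


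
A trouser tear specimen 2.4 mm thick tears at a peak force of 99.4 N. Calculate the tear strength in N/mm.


Tear strength = force / thickness
= 99.4 / 2.4
= 41.42 N/mm

41.42 N/mm


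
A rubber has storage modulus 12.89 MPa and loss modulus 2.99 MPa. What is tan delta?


tan delta = E'' / E'
= 2.99 / 12.89
= 0.232

tan delta = 0.232


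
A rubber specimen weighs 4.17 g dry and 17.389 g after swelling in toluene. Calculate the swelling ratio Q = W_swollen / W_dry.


Q = W_swollen / W_dry
Q = 17.389 / 4.17
Q = 4.17

Q = 4.17


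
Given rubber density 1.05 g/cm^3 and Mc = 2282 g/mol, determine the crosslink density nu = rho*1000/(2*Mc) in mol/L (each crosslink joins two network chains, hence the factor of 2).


nu = rho * 1000 / (2 * Mc)
nu = 1.05 * 1000 / (2 * 2282)
nu = 1050.0 / 4564
nu = 0.2301 mol/L

0.2301 mol/L


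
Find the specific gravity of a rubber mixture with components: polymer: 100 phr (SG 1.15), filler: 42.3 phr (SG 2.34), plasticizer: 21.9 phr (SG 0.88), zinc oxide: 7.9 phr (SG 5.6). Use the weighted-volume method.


Sum of weights = 172.1
Volume contributions:
  polymer: 100/1.15 = 86.9565
  filler: 42.3/2.34 = 18.0769
  plasticizer: 21.9/0.88 = 24.8864
  zinc oxide: 7.9/5.6 = 1.4107
Sum of volumes = 131.3305
SG = 172.1 / 131.3305 = 1.31

SG = 1.31


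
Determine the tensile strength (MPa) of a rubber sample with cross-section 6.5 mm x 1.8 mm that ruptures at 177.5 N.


Area = width * thickness = 6.5 * 1.8 = 11.7 mm^2
TS = force / area = 177.5 / 11.7 = 15.17 MPa

15.17 MPa


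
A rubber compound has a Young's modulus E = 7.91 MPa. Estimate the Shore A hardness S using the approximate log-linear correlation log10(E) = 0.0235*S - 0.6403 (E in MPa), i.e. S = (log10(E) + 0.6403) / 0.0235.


log10(E) = 0.0235*S - 0.6403  =>  S = (log10(E) + 0.6403) / 0.0235
log10(7.91) = 0.898176
S = (0.898176 + 0.6403) / 0.0235 = 1.538476 / 0.0235
S = 65.5

Shore A = 65.5


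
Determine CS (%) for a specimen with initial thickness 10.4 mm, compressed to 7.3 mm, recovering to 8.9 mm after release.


CS = (t0 - recovered) / (t0 - ts) * 100
= (10.4 - 8.9) / (10.4 - 7.3) * 100
= 1.5 / 3.1 * 100
= 48.4%

48.4%


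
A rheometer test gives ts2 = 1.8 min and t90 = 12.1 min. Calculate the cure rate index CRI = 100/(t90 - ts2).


CRI = 100 / (t90 - ts2)
= 100 / (12.1 - 1.8)
= 100 / 10.3
= 9.71 min^-1

9.71 min^-1


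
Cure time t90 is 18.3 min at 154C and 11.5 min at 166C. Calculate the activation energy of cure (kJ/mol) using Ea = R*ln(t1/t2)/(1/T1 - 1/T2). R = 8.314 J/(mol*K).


T1 = 427.15 K, T2 = 439.15 K
1/T1 - 1/T2 = 6.3972e-05
ln(t1/t2) = ln(18.3/11.5) = 0.4646
Ea = 8.314 * 0.4646 / 6.3972e-05 = 60375.1606 J/mol
Ea = 60.38 kJ/mol

60.38 kJ/mol


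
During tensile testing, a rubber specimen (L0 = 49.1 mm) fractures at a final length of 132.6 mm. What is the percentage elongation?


Elongation = (Lf - L0) / L0 * 100
= (132.6 - 49.1) / 49.1 * 100
= 83.5 / 49.1 * 100
= 170.1%

170.1%


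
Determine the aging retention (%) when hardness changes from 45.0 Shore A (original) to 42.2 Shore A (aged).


Retention = aged / original * 100
= 42.2 / 45.0 * 100
= 93.8%

93.8%


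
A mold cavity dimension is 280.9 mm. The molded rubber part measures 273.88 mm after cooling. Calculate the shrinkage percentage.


Shrinkage = (mold - part) / mold * 100
= (280.9 - 273.88) / 280.9 * 100
= 7.02 / 280.9 * 100
= 2.5%

2.5%


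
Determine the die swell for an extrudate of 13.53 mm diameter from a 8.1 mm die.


Die swell ratio = D_extrudate / D_die
= 13.53 / 8.1
= 1.67

Die swell = 1.67


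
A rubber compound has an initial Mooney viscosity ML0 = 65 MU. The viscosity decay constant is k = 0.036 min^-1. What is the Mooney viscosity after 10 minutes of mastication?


ML = ML0 * exp(-k * t)
ML = 65 * exp(-0.036 * 10)
ML = 65 * 0.6977
ML = 45.35 MU

45.35 MU


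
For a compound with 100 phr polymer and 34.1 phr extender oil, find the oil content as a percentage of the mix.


Oil % = oil / (100 + oil) * 100
= 34.1 / (100 + 34.1) * 100
= 34.1 / 134.1 * 100
= 25.43%

25.43%


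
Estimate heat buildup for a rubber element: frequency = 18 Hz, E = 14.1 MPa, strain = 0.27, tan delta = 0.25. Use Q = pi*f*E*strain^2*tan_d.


Q = pi * f * E * strain^2 * tan_d
= pi * 18 * 14.1 * 0.27^2 * 0.25
= pi * 18 * 14.1 * 0.0729 * 0.25
= 14.5315

Q = 14.5315


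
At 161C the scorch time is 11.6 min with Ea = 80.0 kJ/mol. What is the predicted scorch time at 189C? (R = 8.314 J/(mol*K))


Convert temperatures: T1 = 161 + 273.15 = 434.15 K, T2 = 189 + 273.15 = 462.15 K
ts2_new = 11.6 * exp(80000 / 8.314 * (1/462.15 - 1/434.15))
1/T2 - 1/T1 = -1.3955e-04
ts2_new = 3.03 min

3.03 min


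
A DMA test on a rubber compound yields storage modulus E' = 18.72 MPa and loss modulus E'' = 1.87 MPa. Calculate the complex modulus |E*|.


|E*| = sqrt(E'^2 + E''^2)
= sqrt(18.72^2 + 1.87^2)
= sqrt(350.4384 + 3.4969)
= 18.813 MPa

18.813 MPa


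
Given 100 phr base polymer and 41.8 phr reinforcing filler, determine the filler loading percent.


Filler % = filler / (rubber + filler) * 100
= 41.8 / (100 + 41.8) * 100
= 41.8 / 141.8 * 100
= 29.48%

29.48%


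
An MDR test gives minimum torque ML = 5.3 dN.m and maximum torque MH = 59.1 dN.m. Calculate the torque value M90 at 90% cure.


M90 = ML + 0.9 * (MH - ML)
M90 = 5.3 + 0.9 * (59.1 - 5.3)
M90 = 5.3 + 0.9 * 53.8
M90 = 53.72 dN.m

53.72 dN.m


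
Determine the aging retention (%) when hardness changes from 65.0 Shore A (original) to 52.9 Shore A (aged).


Retention = aged / original * 100
= 52.9 / 65.0 * 100
= 81.4%

81.4%


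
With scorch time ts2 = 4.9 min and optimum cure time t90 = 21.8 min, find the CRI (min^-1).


CRI = 100 / (t90 - ts2)
= 100 / (21.8 - 4.9)
= 100 / 16.9
= 5.92 min^-1

5.92 min^-1


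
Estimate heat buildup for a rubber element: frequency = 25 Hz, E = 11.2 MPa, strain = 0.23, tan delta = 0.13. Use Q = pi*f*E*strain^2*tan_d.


Q = pi * f * E * strain^2 * tan_d
= pi * 25 * 11.2 * 0.23^2 * 0.13
= pi * 25 * 11.2 * 0.0529 * 0.13
= 6.0493

Q = 6.0493


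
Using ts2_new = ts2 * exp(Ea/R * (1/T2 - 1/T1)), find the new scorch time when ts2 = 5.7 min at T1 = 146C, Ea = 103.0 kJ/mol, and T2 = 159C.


Convert temperatures: T1 = 146 + 273.15 = 419.15 K, T2 = 159 + 273.15 = 432.15 K
ts2_new = 5.7 * exp(103000 / 8.314 * (1/432.15 - 1/419.15))
1/T2 - 1/T1 = -7.1769e-05
ts2_new = 2.34 min

2.34 min


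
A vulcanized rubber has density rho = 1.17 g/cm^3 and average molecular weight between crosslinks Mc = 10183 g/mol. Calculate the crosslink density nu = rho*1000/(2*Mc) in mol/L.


nu = rho * 1000 / (2 * Mc)
nu = 1.17 * 1000 / (2 * 10183)
nu = 1170.0 / 20366
nu = 0.0574 mol/L

0.0574 mol/L


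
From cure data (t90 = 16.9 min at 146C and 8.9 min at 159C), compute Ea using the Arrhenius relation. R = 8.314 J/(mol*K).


T1 = 419.15 K, T2 = 432.15 K
1/T1 - 1/T2 = 7.1769e-05
ln(t1/t2) = ln(16.9/8.9) = 0.6413
Ea = 8.314 * 0.6413 / 7.1769e-05 = 74285.9009 J/mol
Ea = 74.29 kJ/mol

74.29 kJ/mol


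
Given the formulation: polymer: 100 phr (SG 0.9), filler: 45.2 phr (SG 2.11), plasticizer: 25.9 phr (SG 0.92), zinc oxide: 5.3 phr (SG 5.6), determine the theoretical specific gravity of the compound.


Sum of weights = 176.4
Volume contributions:
  polymer: 100/0.9 = 111.1111
  filler: 45.2/2.11 = 21.4218
  plasticizer: 25.9/0.92 = 28.1522
  zinc oxide: 5.3/5.6 = 0.9464
Sum of volumes = 161.6315
SG = 176.4 / 161.6315 = 1.091

SG = 1.091


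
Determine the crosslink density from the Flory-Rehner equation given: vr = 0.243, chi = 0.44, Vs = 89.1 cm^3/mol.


ln(1 - vr) = ln(1 - 0.243) = -0.2784
Numerator = -((-0.2784) + 0.243 + 0.44 * 0.243^2) = 0.0094
Denominator = 89.1 * (0.243^(1/3) - 0.243/2) = 44.7750
nu = 0.0094 / 44.7750 = 2.1017e-04 mol/cm^3

2.1017e-04 mol/cm^3


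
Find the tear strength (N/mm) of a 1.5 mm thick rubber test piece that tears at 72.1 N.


Tear strength = force / thickness
= 72.1 / 1.5
= 48.07 N/mm

48.07 N/mm


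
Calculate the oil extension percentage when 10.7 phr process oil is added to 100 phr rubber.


Oil % = oil / (100 + oil) * 100
= 10.7 / (100 + 10.7) * 100
= 10.7 / 110.7 * 100
= 9.67%

9.67%


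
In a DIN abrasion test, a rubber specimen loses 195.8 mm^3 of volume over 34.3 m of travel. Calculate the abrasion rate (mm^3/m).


Rate = volume_loss / distance
= 195.8 / 34.3
= 5.708 mm^3/m

5.708 mm^3/m


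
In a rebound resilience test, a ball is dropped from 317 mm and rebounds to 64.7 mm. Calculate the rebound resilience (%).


Resilience = h_rebound / h_drop * 100
= 64.7 / 317 * 100
= 20.4%

20.4%


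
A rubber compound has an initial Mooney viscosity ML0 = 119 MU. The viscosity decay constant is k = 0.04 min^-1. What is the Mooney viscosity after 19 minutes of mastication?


ML = ML0 * exp(-k * t)
ML = 119 * exp(-0.04 * 19)
ML = 119 * 0.4677
ML = 55.65 MU

55.65 MU


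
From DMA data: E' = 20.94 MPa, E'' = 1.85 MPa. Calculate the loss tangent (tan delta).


tan delta = E'' / E'
= 1.85 / 20.94
= 0.0883

tan delta = 0.0883


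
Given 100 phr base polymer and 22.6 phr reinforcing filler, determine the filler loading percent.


Filler % = filler / (rubber + filler) * 100
= 22.6 / (100 + 22.6) * 100
= 22.6 / 122.6 * 100
= 18.43%

18.43%


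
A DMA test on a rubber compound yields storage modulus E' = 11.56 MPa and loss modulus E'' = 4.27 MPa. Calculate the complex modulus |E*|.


|E*| = sqrt(E'^2 + E''^2)
= sqrt(11.56^2 + 4.27^2)
= sqrt(133.6336 + 18.2329)
= 12.323 MPa

12.323 MPa


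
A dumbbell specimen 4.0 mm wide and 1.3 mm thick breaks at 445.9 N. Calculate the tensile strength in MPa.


Area = width * thickness = 4.0 * 1.3 = 5.2 mm^2
TS = force / area = 445.9 / 5.2 = 85.75 MPa

85.75 MPa


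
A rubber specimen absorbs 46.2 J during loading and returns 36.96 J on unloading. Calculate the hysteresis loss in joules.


Hysteresis loss = loading - unloading
= 46.2 - 36.96
= 9.24 J

9.24 J


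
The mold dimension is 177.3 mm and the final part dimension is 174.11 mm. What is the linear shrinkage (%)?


Shrinkage = (mold - part) / mold * 100
= (177.3 - 174.11) / 177.3 * 100
= 3.19 / 177.3 * 100
= 1.8%

1.8%


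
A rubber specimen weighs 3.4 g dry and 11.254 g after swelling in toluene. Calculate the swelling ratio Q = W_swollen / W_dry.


Q = W_swollen / W_dry
Q = 11.254 / 3.4
Q = 3.31

Q = 3.31


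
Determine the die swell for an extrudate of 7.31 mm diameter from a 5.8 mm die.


Die swell ratio = D_extrudate / D_die
= 7.31 / 5.8
= 1.26

Die swell = 1.26


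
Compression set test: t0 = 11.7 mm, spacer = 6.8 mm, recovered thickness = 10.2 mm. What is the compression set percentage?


CS = (t0 - recovered) / (t0 - ts) * 100
= (11.7 - 10.2) / (11.7 - 6.8) * 100
= 1.5 / 4.9 * 100
= 30.6%

30.6%


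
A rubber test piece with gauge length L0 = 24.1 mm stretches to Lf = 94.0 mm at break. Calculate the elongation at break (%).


Elongation = (Lf - L0) / L0 * 100
= (94.0 - 24.1) / 24.1 * 100
= 69.9 / 24.1 * 100
= 290.0%

290.0%


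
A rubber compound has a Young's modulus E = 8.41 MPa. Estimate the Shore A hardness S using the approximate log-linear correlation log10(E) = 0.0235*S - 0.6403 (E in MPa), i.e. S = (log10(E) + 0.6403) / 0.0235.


log10(E) = 0.0235*S - 0.6403  =>  S = (log10(E) + 0.6403) / 0.0235
log10(8.41) = 0.924796
S = (0.924796 + 0.6403) / 0.0235 = 1.565096 / 0.0235
S = 66.6

Shore A = 66.6


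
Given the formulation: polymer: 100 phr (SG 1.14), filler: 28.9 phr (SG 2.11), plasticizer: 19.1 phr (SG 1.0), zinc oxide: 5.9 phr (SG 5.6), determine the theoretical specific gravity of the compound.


Sum of weights = 153.9
Volume contributions:
  polymer: 100/1.14 = 87.7193
  filler: 28.9/2.11 = 13.6967
  plasticizer: 19.1/1.0 = 19.1000
  zinc oxide: 5.9/5.6 = 1.0536
Sum of volumes = 121.5696
SG = 153.9 / 121.5696 = 1.266

SG = 1.266


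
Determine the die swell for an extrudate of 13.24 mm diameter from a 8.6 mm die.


Die swell ratio = D_extrudate / D_die
= 13.24 / 8.6
= 1.54

Die swell = 1.54


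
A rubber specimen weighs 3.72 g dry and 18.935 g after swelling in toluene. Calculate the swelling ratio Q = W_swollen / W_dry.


Q = W_swollen / W_dry
Q = 18.935 / 3.72
Q = 5.09

Q = 5.09


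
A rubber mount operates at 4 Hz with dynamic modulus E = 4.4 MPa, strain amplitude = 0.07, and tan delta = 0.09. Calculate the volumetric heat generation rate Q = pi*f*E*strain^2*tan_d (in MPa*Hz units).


Q = pi * f * E * strain^2 * tan_d
= pi * 4 * 4.4 * 0.07^2 * 0.09
= pi * 4 * 4.4 * 0.0049 * 0.09
= 0.0244

Q = 0.0244


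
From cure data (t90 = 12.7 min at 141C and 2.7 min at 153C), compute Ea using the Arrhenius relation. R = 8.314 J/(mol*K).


T1 = 414.15 K, T2 = 426.15 K
1/T1 - 1/T2 = 6.7993e-05
ln(t1/t2) = ln(12.7/2.7) = 1.5484
Ea = 8.314 * 1.5484 / 6.7993e-05 = 189329.4324 J/mol
Ea = 189.33 kJ/mol

189.33 kJ/mol


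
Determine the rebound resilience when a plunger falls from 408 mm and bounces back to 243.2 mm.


Resilience = h_rebound / h_drop * 100
= 243.2 / 408 * 100
= 59.6%

59.6%


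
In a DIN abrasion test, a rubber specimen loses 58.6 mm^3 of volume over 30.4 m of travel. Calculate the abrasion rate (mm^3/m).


Rate = volume_loss / distance
= 58.6 / 30.4
= 1.928 mm^3/m

1.928 mm^3/m


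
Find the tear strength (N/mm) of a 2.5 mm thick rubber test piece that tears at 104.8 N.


Tear strength = force / thickness
= 104.8 / 2.5
= 41.92 N/mm

41.92 N/mm


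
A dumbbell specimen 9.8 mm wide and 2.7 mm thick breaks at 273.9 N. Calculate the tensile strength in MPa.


Area = width * thickness = 9.8 * 2.7 = 26.46 mm^2
TS = force / area = 273.9 / 26.46 = 10.35 MPa

10.35 MPa


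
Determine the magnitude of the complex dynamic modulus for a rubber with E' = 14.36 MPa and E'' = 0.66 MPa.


|E*| = sqrt(E'^2 + E''^2)
= sqrt(14.36^2 + 0.66^2)
= sqrt(206.2096 + 0.4356)
= 14.375 MPa

14.375 MPa


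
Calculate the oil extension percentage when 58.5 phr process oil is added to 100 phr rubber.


Oil % = oil / (100 + oil) * 100
= 58.5 / (100 + 58.5) * 100
= 58.5 / 158.5 * 100
= 36.91%

36.91%


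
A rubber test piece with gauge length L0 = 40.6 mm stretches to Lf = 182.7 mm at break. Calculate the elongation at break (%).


Elongation = (Lf - L0) / L0 * 100
= (182.7 - 40.6) / 40.6 * 100
= 142.1 / 40.6 * 100
= 350.0%

350.0%


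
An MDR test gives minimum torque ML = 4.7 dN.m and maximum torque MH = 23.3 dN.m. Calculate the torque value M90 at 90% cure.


M90 = ML + 0.9 * (MH - ML)
M90 = 4.7 + 0.9 * (23.3 - 4.7)
M90 = 4.7 + 0.9 * 18.6
M90 = 21.44 dN.m

21.44 dN.m


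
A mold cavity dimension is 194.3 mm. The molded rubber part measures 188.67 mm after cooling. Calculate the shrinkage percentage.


Shrinkage = (mold - part) / mold * 100
= (194.3 - 188.67) / 194.3 * 100
= 5.63 / 194.3 * 100
= 2.9%

2.9%


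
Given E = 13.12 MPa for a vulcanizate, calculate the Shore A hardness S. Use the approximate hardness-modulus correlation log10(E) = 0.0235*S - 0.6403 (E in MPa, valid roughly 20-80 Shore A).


log10(E) = 0.0235*S - 0.6403  =>  S = (log10(E) + 0.6403) / 0.0235
log10(13.12) = 1.117934
S = (1.117934 + 0.6403) / 0.0235 = 1.758234 / 0.0235
S = 74.8

Shore A = 74.8


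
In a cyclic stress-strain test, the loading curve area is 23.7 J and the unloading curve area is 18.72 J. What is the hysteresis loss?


Hysteresis loss = loading - unloading
= 23.7 - 18.72
= 4.98 J

4.98 J


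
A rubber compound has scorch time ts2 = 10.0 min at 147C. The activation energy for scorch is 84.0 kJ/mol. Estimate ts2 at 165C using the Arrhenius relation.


Convert temperatures: T1 = 147 + 273.15 = 420.15 K, T2 = 165 + 273.15 = 438.15 K
ts2_new = 10.0 * exp(84000 / 8.314 * (1/438.15 - 1/420.15))
1/T2 - 1/T1 = -9.7779e-05
ts2_new = 3.72 min

3.72 min


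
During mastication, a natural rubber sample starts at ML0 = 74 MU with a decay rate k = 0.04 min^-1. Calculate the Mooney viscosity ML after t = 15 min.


ML = ML0 * exp(-k * t)
ML = 74 * exp(-0.04 * 15)
ML = 74 * 0.5488
ML = 40.61 MU

40.61 MU


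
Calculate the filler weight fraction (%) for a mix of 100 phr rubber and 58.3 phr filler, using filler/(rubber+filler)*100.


Filler % = filler / (rubber + filler) * 100
= 58.3 / (100 + 58.3) * 100
= 58.3 / 158.3 * 100
= 36.83%

36.83%


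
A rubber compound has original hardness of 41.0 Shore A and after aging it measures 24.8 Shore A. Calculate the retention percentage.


Retention = aged / original * 100
= 24.8 / 41.0 * 100
= 60.5%

60.5%


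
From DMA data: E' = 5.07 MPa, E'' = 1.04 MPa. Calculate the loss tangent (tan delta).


tan delta = E'' / E'
= 1.04 / 5.07
= 0.2051

tan delta = 0.2051


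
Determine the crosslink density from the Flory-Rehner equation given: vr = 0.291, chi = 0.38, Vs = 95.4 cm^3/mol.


ln(1 - vr) = ln(1 - 0.291) = -0.3439
Numerator = -((-0.3439) + 0.291 + 0.38 * 0.291^2) = 0.0207
Denominator = 95.4 * (0.291^(1/3) - 0.291/2) = 49.3381
nu = 0.0207 / 49.3381 = 4.1998e-04 mol/cm^3

4.1998e-04 mol/cm^3


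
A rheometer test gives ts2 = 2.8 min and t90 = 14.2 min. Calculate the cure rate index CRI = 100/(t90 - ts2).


CRI = 100 / (t90 - ts2)
= 100 / (14.2 - 2.8)
= 100 / 11.4
= 8.77 min^-1

8.77 min^-1


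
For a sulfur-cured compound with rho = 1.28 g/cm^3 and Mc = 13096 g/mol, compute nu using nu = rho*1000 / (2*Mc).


nu = rho * 1000 / (2 * Mc)
nu = 1.28 * 1000 / (2 * 13096)
nu = 1280.0 / 26192
nu = 0.0489 mol/L

0.0489 mol/L


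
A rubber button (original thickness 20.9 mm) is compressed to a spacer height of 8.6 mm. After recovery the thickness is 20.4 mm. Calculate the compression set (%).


CS = (t0 - recovered) / (t0 - ts) * 100
= (20.9 - 20.4) / (20.9 - 8.6) * 100
= 0.5 / 12.3 * 100
= 4.1%

4.1%


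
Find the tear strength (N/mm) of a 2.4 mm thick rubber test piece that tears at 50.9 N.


Tear strength = force / thickness
= 50.9 / 2.4
= 21.21 N/mm

21.21 N/mm


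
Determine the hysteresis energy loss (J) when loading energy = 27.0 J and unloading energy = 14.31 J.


Hysteresis loss = loading - unloading
= 27.0 - 14.31
= 12.69 J

12.69 J


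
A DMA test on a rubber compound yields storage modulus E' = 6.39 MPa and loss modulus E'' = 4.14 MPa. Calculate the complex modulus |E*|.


|E*| = sqrt(E'^2 + E''^2)
= sqrt(6.39^2 + 4.14^2)
= sqrt(40.8321 + 17.1396)
= 7.614 MPa

7.614 MPa


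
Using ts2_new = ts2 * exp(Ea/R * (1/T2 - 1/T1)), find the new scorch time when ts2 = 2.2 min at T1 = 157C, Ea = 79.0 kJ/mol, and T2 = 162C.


Convert temperatures: T1 = 157 + 273.15 = 430.15 K, T2 = 162 + 273.15 = 435.15 K
ts2_new = 2.2 * exp(79000 / 8.314 * (1/435.15 - 1/430.15))
1/T2 - 1/T1 = -2.6712e-05
ts2_new = 1.71 min

1.71 min


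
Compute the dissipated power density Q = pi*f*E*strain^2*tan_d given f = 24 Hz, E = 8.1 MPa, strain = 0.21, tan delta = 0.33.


Q = pi * f * E * strain^2 * tan_d
= pi * 24 * 8.1 * 0.21^2 * 0.33
= pi * 24 * 8.1 * 0.0441 * 0.33
= 8.8879

Q = 8.8879


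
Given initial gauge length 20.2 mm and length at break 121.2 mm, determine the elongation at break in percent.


Elongation = (Lf - L0) / L0 * 100
= (121.2 - 20.2) / 20.2 * 100
= 101.0 / 20.2 * 100
= 500.0%

500.0%


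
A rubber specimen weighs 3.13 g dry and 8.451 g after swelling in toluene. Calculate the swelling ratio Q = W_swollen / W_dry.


Q = W_swollen / W_dry
Q = 8.451 / 3.13
Q = 2.7

Q = 2.7


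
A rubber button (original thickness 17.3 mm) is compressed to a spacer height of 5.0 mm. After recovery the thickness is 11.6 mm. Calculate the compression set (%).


CS = (t0 - recovered) / (t0 - ts) * 100
= (17.3 - 11.6) / (17.3 - 5.0) * 100
= 5.7 / 12.3 * 100
= 46.3%

46.3%


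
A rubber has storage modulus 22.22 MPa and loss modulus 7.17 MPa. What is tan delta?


tan delta = E'' / E'
= 7.17 / 22.22
= 0.3227

tan delta = 0.3227


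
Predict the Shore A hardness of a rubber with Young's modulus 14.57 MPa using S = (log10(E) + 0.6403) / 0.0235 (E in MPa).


log10(E) = 0.0235*S - 0.6403  =>  S = (log10(E) + 0.6403) / 0.0235
log10(14.57) = 1.163460
S = (1.163460 + 0.6403) / 0.0235 = 1.803760 / 0.0235
S = 76.8

Shore A = 76.8


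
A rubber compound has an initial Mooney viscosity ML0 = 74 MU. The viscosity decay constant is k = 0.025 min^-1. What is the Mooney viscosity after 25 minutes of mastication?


ML = ML0 * exp(-k * t)
ML = 74 * exp(-0.025 * 25)
ML = 74 * 0.5353
ML = 39.61 MU

39.61 MU


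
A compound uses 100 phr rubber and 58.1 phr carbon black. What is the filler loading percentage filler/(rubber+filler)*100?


Filler % = filler / (rubber + filler) * 100
= 58.1 / (100 + 58.1) * 100
= 58.1 / 158.1 * 100
= 36.75%

36.75%


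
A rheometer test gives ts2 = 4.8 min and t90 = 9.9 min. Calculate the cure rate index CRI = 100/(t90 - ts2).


CRI = 100 / (t90 - ts2)
= 100 / (9.9 - 4.8)
= 100 / 5.1
= 19.61 min^-1

19.61 min^-1


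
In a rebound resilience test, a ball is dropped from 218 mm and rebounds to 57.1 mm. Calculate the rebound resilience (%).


Resilience = h_rebound / h_drop * 100
= 57.1 / 218 * 100
= 26.2%

26.2%


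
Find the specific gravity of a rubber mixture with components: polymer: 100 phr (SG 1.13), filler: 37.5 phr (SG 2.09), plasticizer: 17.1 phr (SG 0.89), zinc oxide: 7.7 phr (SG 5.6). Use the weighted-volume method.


Sum of weights = 162.3
Volume contributions:
  polymer: 100/1.13 = 88.4956
  filler: 37.5/2.09 = 17.9426
  plasticizer: 17.1/0.89 = 19.2135
  zinc oxide: 7.7/5.6 = 1.3750
Sum of volumes = 127.0266
SG = 162.3 / 127.0266 = 1.278

SG = 1.278


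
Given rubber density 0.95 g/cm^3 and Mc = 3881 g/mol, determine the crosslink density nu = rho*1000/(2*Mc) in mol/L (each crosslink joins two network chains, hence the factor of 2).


nu = rho * 1000 / (2 * Mc)
nu = 0.95 * 1000 / (2 * 3881)
nu = 950.0 / 7762
nu = 0.1224 mol/L

0.1224 mol/L


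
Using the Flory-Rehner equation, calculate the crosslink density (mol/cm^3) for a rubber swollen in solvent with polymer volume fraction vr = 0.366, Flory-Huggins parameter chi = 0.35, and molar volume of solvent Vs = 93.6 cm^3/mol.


ln(1 - vr) = ln(1 - 0.366) = -0.4557
Numerator = -((-0.4557) + 0.366 + 0.35 * 0.366^2) = 0.0428
Denominator = 93.6 * (0.366^(1/3) - 0.366/2) = 49.8241
nu = 0.0428 / 49.8241 = 8.5946e-04 mol/cm^3

8.5946e-04 mol/cm^3


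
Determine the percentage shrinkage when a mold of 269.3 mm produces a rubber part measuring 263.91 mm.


Shrinkage = (mold - part) / mold * 100
= (269.3 - 263.91) / 269.3 * 100
= 5.39 / 269.3 * 100
= 2.0%

2.0%


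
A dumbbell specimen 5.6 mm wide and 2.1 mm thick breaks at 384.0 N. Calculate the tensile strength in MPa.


Area = width * thickness = 5.6 * 2.1 = 11.76 mm^2
TS = force / area = 384.0 / 11.76 = 32.65 MPa

32.65 MPa


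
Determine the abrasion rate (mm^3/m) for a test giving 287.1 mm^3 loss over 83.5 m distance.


Rate = volume_loss / distance
= 287.1 / 83.5
= 3.438 mm^3/m

3.438 mm^3/m


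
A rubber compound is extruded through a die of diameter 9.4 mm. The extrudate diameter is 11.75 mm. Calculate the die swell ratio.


Die swell ratio = D_extrudate / D_die
= 11.75 / 9.4
= 1.25

Die swell = 1.25


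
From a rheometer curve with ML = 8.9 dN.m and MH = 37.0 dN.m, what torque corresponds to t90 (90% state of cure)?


M90 = ML + 0.9 * (MH - ML)
M90 = 8.9 + 0.9 * (37.0 - 8.9)
M90 = 8.9 + 0.9 * 28.1
M90 = 34.19 dN.m

34.19 dN.m


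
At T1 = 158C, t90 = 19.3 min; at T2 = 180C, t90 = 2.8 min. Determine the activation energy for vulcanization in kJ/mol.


T1 = 431.15 K, T2 = 453.15 K
1/T1 - 1/T2 = 1.1260e-04
ln(t1/t2) = ln(19.3/2.8) = 1.9305
Ea = 8.314 * 1.9305 / 1.1260e-04 = 142535.9118 J/mol
Ea = 142.54 kJ/mol

142.54 kJ/mol


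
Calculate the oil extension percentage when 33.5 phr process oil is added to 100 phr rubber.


Oil % = oil / (100 + oil) * 100
= 33.5 / (100 + 33.5) * 100
= 33.5 / 133.5 * 100
= 25.09%

25.09%


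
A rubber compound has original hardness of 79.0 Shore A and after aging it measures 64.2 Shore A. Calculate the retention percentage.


Retention = aged / original * 100
= 64.2 / 79.0 * 100
= 81.3%

81.3%


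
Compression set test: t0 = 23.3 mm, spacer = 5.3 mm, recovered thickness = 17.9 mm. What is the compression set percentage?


CS = (t0 - recovered) / (t0 - ts) * 100
= (23.3 - 17.9) / (23.3 - 5.3) * 100
= 5.4 / 18.0 * 100
= 30.0%

30.0%


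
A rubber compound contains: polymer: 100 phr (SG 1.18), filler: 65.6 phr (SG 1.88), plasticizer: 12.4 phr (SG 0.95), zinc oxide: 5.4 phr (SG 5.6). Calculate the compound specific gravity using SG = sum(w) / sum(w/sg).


Sum of weights = 183.4
Volume contributions:
  polymer: 100/1.18 = 84.7458
  filler: 65.6/1.88 = 34.8936
  plasticizer: 12.4/0.95 = 13.0526
  zinc oxide: 5.4/5.6 = 0.9643
Sum of volumes = 133.6563
SG = 183.4 / 133.6563 = 1.372

SG = 1.372


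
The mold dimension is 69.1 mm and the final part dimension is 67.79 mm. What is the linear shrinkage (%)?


Shrinkage = (mold - part) / mold * 100
= (69.1 - 67.79) / 69.1 * 100
= 1.31 / 69.1 * 100
= 1.9%

1.9%


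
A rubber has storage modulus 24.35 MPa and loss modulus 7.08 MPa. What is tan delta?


tan delta = E'' / E'
= 7.08 / 24.35
= 0.2908

tan delta = 0.2908


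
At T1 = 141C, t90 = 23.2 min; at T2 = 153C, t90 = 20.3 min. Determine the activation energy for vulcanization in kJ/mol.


T1 = 414.15 K, T2 = 426.15 K
1/T1 - 1/T2 = 6.7993e-05
ln(t1/t2) = ln(23.2/20.3) = 0.1335
Ea = 8.314 * 0.1335 / 6.7993e-05 = 16327.9744 J/mol
Ea = 16.33 kJ/mol

16.33 kJ/mol


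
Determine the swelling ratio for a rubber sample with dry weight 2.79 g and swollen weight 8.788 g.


Q = W_swollen / W_dry
Q = 8.788 / 2.79
Q = 3.15

Q = 3.15


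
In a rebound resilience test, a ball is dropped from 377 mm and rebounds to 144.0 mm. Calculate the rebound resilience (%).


Resilience = h_rebound / h_drop * 100
= 144.0 / 377 * 100
= 38.2%

38.2%


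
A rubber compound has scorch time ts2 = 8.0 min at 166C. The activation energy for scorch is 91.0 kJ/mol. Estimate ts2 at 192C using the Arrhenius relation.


Convert temperatures: T1 = 166 + 273.15 = 439.15 K, T2 = 192 + 273.15 = 465.15 K
ts2_new = 8.0 * exp(91000 / 8.314 * (1/465.15 - 1/439.15))
1/T2 - 1/T1 = -1.2728e-04
ts2_new = 1.99 min

1.99 min


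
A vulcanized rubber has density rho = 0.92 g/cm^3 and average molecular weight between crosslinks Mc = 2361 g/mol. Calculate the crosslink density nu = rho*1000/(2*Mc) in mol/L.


nu = rho * 1000 / (2 * Mc)
nu = 0.92 * 1000 / (2 * 2361)
nu = 920.0 / 4722
nu = 0.1948 mol/L

0.1948 mol/L


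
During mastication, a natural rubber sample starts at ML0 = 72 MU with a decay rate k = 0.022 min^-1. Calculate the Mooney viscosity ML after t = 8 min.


ML = ML0 * exp(-k * t)
ML = 72 * exp(-0.022 * 8)
ML = 72 * 0.8386
ML = 60.38 MU

60.38 MU


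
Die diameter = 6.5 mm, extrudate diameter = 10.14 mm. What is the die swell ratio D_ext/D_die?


Die swell ratio = D_extrudate / D_die
= 10.14 / 6.5
= 1.56

Die swell = 1.56


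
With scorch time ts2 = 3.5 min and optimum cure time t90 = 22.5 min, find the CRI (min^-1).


CRI = 100 / (t90 - ts2)
= 100 / (22.5 - 3.5)
= 100 / 19.0
= 5.26 min^-1

5.26 min^-1


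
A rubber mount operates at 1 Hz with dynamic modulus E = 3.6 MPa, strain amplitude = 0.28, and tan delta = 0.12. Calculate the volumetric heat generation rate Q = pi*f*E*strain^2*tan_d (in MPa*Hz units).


Q = pi * f * E * strain^2 * tan_d
= pi * 1 * 3.6 * 0.28^2 * 0.12
= pi * 1 * 3.6 * 0.0784 * 0.12
= 0.1064

Q = 0.1064


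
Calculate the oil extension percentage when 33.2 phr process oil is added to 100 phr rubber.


Oil % = oil / (100 + oil) * 100
= 33.2 / (100 + 33.2) * 100
= 33.2 / 133.2 * 100
= 24.92%

24.92%


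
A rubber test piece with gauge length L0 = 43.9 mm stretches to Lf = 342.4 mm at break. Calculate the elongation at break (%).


Elongation = (Lf - L0) / L0 * 100
= (342.4 - 43.9) / 43.9 * 100
= 298.5 / 43.9 * 100
= 680.0%

680.0%


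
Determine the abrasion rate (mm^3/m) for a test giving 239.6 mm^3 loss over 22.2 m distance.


Rate = volume_loss / distance
= 239.6 / 22.2
= 10.793 mm^3/m

10.793 mm^3/m


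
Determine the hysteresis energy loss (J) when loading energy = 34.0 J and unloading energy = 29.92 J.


Hysteresis loss = loading - unloading
= 34.0 - 29.92
= 4.08 J

4.08 J


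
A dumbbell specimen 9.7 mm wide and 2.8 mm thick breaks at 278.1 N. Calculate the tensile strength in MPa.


Area = width * thickness = 9.7 * 2.8 = 27.16 mm^2
TS = force / area = 278.1 / 27.16 = 10.24 MPa

10.24 MPa


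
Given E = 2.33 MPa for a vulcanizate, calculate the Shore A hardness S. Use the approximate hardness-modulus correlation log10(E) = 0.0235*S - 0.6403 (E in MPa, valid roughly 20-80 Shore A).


log10(E) = 0.0235*S - 0.6403  =>  S = (log10(E) + 0.6403) / 0.0235
log10(2.33) = 0.367356
S = (0.367356 + 0.6403) / 0.0235 = 1.007656 / 0.0235
S = 42.9

Shore A = 42.9


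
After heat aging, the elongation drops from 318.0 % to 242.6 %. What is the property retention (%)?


Retention = aged / original * 100
= 242.6 / 318.0 * 100
= 76.3%

76.3%


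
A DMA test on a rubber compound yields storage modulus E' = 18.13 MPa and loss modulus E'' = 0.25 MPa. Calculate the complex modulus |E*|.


|E*| = sqrt(E'^2 + E''^2)
= sqrt(18.13^2 + 0.25^2)
= sqrt(328.6969 + 0.0625)
= 18.132 MPa

18.132 MPa


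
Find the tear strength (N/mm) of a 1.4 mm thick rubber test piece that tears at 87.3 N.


Tear strength = force / thickness
= 87.3 / 1.4
= 62.36 N/mm

62.36 N/mm


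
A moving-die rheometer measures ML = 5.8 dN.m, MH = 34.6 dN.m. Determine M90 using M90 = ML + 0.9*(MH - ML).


M90 = ML + 0.9 * (MH - ML)
M90 = 5.8 + 0.9 * (34.6 - 5.8)
M90 = 5.8 + 0.9 * 28.8
M90 = 31.72 dN.m

31.72 dN.m


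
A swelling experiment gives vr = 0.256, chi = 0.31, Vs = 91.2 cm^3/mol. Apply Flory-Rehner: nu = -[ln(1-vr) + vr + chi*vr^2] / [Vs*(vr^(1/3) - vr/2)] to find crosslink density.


ln(1 - vr) = ln(1 - 0.256) = -0.2957
Numerator = -((-0.2957) + 0.256 + 0.31 * 0.256^2) = 0.0194
Denominator = 91.2 * (0.256^(1/3) - 0.256/2) = 46.2348
nu = 0.0194 / 46.2348 = 4.1956e-04 mol/cm^3

4.1956e-04 mol/cm^3
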